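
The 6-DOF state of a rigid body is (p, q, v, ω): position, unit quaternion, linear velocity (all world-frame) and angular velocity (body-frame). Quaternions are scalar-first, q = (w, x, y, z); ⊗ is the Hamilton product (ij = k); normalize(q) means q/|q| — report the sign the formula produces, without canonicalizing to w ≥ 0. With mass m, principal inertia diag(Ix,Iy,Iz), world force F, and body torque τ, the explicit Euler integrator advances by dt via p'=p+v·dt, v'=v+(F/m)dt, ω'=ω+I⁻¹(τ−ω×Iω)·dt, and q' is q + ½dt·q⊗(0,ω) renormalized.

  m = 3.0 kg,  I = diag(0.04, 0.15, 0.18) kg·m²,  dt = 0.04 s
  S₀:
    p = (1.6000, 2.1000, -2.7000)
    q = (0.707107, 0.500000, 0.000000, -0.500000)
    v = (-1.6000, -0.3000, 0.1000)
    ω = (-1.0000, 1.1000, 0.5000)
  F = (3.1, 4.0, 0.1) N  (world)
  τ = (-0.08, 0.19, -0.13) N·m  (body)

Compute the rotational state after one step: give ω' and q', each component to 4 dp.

ω' = (-1.0965, 1.1320, 0.4980)
q' = (0.7218, 0.4966, 0.0205, -0.4817)

ω×(Iω) gyroscopic = (0.0165, 0.0700, -0.1210)
α = I⁻¹(τ − ω×Iω) = (-2.4125, 0.8000, -0.0500)
ω + α·dt = (-1.0965, 1.1320, 0.4980)
Hamilton product q⊗(0,ω) = (0.7500000, -0.1571070, 1.0278177, 0.9035535)
updated quaternion q' = (0.7218, 0.4966, 0.0205, -0.4817)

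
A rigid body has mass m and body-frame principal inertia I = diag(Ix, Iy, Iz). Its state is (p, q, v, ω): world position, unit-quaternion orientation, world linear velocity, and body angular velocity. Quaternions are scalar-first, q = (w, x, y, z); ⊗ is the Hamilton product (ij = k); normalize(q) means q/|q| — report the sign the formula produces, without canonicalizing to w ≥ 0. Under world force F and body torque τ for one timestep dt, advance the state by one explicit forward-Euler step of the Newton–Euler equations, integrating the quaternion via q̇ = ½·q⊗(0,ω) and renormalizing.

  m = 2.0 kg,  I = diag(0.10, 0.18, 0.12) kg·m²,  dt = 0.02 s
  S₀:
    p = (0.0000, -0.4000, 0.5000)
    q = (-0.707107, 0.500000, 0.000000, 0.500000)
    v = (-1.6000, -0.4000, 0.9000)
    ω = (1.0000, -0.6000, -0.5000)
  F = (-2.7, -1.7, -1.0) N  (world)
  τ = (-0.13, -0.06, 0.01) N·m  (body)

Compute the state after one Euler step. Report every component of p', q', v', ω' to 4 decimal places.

a = F/m = (-1.3500, -0.8500, -0.5000)
p' = p + v·dt = (-0.0320, -0.4080, 0.5180)
v' = v + a·dt = (-1.6270, -0.4170, 0.8900)
precession coupling ω×(Iω) = (-0.0180, 0.0100, -0.0480)
(τ − ω×Iω)/I = (-1.1200, -0.3889, 0.4833)
ω + α·dt = (0.9776, -0.6078, -0.4903)
Hamilton product q⊗(0,ω) = (-0.2500000, -0.4071070, 1.1742642, 0.0535535)
q + ½dt·q⊗(0,ω), renormalized = (-0.7095, 0.4959, 0.0117, 0.5005)

p' = (-0.0320, -0.4080, 0.5180)
q' = (-0.7095, 0.4959, 0.0117, 0.5005)
v' = (-1.6270, -0.4170, 0.8900)
ω' = (0.9776, -0.6078, -0.4903)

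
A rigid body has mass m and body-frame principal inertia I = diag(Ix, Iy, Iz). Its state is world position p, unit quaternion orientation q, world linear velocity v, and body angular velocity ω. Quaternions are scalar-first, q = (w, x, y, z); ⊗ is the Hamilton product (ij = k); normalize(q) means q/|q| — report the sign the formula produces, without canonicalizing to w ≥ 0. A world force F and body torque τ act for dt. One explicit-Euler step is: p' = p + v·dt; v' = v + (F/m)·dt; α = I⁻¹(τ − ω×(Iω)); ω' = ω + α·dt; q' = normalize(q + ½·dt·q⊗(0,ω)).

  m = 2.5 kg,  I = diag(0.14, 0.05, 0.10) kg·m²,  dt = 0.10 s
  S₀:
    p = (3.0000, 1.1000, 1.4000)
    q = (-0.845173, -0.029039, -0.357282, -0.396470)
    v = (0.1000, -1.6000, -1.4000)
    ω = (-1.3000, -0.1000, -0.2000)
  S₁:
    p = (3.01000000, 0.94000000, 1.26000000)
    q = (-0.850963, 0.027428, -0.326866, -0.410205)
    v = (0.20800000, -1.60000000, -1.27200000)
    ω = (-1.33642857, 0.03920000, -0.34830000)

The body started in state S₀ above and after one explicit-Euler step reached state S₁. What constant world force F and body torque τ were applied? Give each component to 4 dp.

velocity change Δv = (0.10800000, 0.00000000, 0.12800000)
F = m·Δv/dt = (2.7000, 0.0000, 3.2000)
rate change Δω = (-0.03642857, 0.13920000, -0.14830000)
ω₀×(Iω₀) = (0.0010, 0.0104, -0.0117)
τ = I·(Δω/dt) + ω₀×(Iω₀) = (-0.0500, 0.0800, -0.1600)

F = (2.7000, 0.0000, 3.2000)
τ = (-0.0500, 0.0800, -0.1600)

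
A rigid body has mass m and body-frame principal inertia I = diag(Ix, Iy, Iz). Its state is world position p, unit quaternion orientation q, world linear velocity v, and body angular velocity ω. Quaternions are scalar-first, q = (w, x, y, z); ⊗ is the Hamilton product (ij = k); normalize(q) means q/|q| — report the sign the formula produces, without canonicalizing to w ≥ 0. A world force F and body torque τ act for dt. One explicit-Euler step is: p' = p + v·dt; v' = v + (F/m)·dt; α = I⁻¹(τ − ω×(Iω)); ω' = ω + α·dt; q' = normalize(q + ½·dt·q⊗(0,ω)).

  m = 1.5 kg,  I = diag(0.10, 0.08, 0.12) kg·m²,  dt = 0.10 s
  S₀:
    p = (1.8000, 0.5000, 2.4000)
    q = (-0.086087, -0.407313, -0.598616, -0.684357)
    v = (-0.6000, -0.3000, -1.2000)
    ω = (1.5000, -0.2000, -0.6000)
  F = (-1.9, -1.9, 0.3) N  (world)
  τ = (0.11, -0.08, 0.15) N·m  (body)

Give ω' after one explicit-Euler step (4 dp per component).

ω' = (1.6052, -0.3225, -0.4800)

gyro term ω×Iω = (0.0048, 0.0180, 0.0060)
α = I⁻¹(τ − ω×Iω) = (1.0520, -1.2250, 1.2000)
ω + α·dt = (1.6052, -0.3225, -0.4800)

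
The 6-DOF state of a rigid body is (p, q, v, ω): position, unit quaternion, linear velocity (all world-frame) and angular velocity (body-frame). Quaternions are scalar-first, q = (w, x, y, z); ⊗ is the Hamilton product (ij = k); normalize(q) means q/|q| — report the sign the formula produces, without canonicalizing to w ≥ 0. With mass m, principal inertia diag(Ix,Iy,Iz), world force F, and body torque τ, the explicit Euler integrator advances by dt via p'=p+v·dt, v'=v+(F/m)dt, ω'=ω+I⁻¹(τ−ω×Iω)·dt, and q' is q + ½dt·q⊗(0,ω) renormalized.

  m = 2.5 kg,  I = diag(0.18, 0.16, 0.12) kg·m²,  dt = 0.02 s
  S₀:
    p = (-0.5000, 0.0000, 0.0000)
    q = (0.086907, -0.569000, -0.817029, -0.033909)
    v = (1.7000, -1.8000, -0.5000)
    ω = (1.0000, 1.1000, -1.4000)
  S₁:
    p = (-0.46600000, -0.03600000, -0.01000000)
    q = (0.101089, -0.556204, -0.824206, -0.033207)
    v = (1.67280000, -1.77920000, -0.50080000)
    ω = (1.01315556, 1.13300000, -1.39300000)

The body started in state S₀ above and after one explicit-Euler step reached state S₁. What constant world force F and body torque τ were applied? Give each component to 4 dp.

ω₁ − ω₀ = (0.01315556, 0.03300000, 0.00700000)
gyro term ω₀×Iω₀ = (0.0616, -0.0840, -0.0220)
applied torque τ = (0.1800, 0.1800, 0.0200)
v₁ − v₀ = (-0.02720000, 0.02080000, -0.00080000)
applied force F = (-3.4000, 2.6000, -0.1000)

F = (-3.4000, 2.6000, -0.1000)
τ = (0.1800, 0.1800, 0.0200)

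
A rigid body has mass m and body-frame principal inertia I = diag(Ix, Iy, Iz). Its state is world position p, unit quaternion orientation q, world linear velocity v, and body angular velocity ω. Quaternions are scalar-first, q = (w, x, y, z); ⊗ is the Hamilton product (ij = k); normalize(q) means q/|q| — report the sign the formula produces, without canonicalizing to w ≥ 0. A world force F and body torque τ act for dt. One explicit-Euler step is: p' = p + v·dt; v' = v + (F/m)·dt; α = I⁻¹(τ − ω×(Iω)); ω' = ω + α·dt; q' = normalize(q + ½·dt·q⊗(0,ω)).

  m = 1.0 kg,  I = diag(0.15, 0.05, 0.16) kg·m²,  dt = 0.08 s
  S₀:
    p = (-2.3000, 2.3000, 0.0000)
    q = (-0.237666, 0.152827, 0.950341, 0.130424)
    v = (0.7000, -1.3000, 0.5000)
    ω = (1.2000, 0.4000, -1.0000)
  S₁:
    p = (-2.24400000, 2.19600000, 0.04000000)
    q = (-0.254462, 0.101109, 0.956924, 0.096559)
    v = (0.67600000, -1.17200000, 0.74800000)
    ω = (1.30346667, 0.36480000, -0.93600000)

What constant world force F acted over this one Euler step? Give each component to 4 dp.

velocity change Δv = (-0.02400000, 0.12800000, 0.24800000)
F = m·Δv/dt = (-0.3000, 1.6000, 3.1000)

F = (-0.3000, 1.6000, 3.1000)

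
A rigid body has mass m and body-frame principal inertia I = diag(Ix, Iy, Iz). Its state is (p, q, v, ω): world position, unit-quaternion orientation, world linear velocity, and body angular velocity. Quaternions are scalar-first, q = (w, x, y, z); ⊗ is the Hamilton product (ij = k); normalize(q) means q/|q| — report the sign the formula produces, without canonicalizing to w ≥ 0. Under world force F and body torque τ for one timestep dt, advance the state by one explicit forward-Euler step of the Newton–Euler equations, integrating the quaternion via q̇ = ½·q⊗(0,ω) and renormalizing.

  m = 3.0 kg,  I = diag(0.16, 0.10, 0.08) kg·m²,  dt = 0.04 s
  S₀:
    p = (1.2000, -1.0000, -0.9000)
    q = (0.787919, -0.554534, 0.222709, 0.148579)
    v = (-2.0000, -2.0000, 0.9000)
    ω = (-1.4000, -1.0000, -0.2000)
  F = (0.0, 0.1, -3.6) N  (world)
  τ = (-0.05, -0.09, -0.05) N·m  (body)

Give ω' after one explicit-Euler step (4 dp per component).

α = I⁻¹(τ − ω×Iω) = (-0.2875, -1.1240, 0.4250)
ω + α·dt = (-1.4115, -1.0450, -0.1830)

ω' = (-1.4115, -1.0450, -0.1830)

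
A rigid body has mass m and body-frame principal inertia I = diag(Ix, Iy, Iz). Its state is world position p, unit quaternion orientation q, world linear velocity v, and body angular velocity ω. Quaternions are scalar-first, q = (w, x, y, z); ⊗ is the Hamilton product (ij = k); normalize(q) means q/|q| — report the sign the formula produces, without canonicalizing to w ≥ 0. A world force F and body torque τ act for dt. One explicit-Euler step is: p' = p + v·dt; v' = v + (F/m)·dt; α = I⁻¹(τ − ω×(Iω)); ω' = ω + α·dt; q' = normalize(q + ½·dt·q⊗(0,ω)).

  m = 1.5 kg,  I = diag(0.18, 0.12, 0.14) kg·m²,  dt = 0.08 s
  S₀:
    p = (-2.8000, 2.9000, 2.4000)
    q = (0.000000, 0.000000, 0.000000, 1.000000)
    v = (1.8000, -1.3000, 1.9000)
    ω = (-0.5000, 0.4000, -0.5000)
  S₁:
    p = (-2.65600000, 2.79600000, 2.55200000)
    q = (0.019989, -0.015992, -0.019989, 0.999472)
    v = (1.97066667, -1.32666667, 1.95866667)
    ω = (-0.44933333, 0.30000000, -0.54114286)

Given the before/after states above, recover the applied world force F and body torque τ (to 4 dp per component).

Δω = ω₁−ω₀ = (0.05066667, -0.10000000, -0.04114286)
precession coupling = (-0.0040, 0.0100, 0.0120)
applied torque τ = (0.1100, -0.1400, -0.0600)
v₁ − v₀ = (0.17066667, -0.02666667, 0.05866667)
F = m·Δv/dt = (3.2000, -0.5000, 1.1000)

F = (3.2000, -0.5000, 1.1000)
τ = (0.1100, -0.1400, -0.0600)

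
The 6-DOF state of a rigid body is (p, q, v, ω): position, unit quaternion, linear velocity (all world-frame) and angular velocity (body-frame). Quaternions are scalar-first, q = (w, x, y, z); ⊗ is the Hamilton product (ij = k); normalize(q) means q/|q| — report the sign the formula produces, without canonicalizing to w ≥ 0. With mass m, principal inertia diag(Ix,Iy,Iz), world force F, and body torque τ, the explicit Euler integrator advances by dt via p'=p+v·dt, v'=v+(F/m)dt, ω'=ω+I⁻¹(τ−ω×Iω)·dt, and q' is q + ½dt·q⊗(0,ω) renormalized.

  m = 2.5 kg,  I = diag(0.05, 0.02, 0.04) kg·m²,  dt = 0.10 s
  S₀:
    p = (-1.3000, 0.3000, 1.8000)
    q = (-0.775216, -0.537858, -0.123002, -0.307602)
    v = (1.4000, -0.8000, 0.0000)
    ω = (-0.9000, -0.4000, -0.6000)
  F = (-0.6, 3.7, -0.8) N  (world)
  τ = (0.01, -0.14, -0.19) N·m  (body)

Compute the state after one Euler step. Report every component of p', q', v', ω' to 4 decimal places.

angular accel α = (0.1040, -7.2700, -4.4800)
ω' = ω + α·dt = (-0.8896, -1.1270, -1.0480)
q⊗(0,ω) = (-0.7178342, 0.6484548, 0.2642134, 0.5695710)
q + ½dt·q⊗(0,ω), renormalized = (-0.8098, -0.5046, -0.1096, -0.2787)
p' = p + v·dt = (-1.1600, 0.2200, 1.8000)
v' = v + a·dt = (1.3760, -0.6520, -0.0320)

p' = (-1.1600, 0.2200, 1.8000)
q' = (-0.8098, -0.5046, -0.1096, -0.2787)
v' = (1.3760, -0.6520, -0.0320)
ω' = (-0.8896, -1.1270, -1.0480)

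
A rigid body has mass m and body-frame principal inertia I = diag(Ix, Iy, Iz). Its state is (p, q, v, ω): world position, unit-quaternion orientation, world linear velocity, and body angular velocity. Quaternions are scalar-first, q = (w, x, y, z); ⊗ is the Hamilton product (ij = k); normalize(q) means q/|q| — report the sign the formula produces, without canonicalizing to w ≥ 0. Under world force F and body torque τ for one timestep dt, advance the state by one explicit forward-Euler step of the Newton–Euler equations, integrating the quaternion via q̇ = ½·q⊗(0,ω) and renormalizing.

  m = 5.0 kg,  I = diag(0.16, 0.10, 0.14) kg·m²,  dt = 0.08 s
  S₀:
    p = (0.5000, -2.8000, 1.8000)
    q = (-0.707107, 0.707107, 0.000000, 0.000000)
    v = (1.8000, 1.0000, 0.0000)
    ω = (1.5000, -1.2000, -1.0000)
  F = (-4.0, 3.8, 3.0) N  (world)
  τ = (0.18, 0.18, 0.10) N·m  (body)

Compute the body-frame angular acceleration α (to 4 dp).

α = (0.8250, 2.1000, -0.0571)

gyro term ω×Iω = (0.0480, -0.0300, 0.1080)
angular accel α = (0.8250, 2.1000, -0.0571)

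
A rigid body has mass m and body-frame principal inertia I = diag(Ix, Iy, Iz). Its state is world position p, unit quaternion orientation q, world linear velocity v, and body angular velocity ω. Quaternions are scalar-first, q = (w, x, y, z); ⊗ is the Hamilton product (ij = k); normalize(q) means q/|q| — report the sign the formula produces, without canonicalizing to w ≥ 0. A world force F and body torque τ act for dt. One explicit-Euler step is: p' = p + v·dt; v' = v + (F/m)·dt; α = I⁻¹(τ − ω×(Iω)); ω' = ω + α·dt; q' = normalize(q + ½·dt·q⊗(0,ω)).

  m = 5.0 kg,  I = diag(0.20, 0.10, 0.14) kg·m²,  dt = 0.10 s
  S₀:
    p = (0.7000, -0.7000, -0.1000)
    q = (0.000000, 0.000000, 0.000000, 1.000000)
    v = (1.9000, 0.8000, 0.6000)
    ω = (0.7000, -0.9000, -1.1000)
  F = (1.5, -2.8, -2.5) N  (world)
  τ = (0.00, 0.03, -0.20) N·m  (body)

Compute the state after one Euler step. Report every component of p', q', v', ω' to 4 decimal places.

p' = (0.8900, -0.6200, -0.0400)
q' = (0.0548, 0.0449, 0.0349, 0.9969)
v' = (1.9300, 0.7440, 0.5500)
ω' = (0.6802, -0.8238, -1.2879)

p' = p + v·dt = (0.8900, -0.6200, -0.0400)
new velocity v' = (1.9300, 0.7440, 0.5500)
precession coupling ω×(Iω) = (0.0396, -0.0462, 0.0630)
α = I⁻¹(τ − ω×Iω) = (-0.1980, 0.7620, -1.8786)
new body rate ω' = (0.6802, -0.8238, -1.2879)
q⊗(0,ω) = (1.1000000, 0.9000000, 0.7000000, 0.0000000)
q + ½dt·q⊗(0,ω), renormalized = (0.0548, 0.0449, 0.0349, 0.9969)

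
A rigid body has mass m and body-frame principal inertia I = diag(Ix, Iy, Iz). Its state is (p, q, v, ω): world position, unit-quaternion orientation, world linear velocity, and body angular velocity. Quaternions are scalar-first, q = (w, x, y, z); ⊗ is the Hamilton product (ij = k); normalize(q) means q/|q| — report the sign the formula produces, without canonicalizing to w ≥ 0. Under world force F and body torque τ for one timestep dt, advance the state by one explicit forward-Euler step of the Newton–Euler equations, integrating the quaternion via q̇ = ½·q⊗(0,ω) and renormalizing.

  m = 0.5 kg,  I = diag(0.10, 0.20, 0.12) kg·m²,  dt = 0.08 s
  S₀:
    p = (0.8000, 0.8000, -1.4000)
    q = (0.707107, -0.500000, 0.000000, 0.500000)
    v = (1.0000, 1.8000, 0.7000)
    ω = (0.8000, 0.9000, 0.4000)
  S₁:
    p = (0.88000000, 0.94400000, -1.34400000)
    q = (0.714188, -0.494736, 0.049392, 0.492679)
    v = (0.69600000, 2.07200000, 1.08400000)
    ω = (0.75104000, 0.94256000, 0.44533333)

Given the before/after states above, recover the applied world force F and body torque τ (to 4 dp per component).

F = (-1.9000, 1.7000, 2.4000)
τ = (-0.0900, 0.1000, 0.1400)

rate change Δω = (-0.04896000, 0.04256000, 0.04533333)
gyro term ω₀×Iω₀ = (-0.0288, -0.0064, 0.0720)
applied torque τ = (-0.0900, 0.1000, 0.1400)
velocity change Δv = (-0.30400000, 0.27200000, 0.38400000)
m·(v₁−v₀)/dt = (-1.9000, 1.7000, 2.4000)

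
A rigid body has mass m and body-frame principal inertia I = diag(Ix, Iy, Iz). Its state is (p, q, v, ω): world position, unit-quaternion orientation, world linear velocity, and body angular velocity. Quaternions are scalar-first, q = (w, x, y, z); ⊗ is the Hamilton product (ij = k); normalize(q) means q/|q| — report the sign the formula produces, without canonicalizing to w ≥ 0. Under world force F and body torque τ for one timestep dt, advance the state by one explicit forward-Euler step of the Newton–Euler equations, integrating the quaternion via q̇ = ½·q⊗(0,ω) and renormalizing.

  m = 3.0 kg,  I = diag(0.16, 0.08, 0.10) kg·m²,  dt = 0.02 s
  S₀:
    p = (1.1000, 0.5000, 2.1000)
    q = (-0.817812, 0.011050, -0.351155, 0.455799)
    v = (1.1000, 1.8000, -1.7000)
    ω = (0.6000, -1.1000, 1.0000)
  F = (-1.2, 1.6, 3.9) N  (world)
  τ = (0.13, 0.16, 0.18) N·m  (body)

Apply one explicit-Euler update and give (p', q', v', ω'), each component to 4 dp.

gyro term ω×Iω = (-0.0220, 0.0360, 0.0528)
(τ − ω×Iω)/I = (0.9500, 1.5500, 1.2720)
new body rate ω' = (0.6190, -1.0690, 1.0254)
q⊗(0,ω) = (-0.8486995, -0.3404633, 1.1620226, -0.6192740)
updated quaternion q' = (-0.8262, 0.0076, -0.3395, 0.4495)
new position p' = (1.1220, 0.5360, 2.0660)
new velocity v' = (1.0920, 1.8107, -1.6740)

p' = (1.1220, 0.5360, 2.0660)
q' = (-0.8262, 0.0076, -0.3395, 0.4495)
v' = (1.0920, 1.8107, -1.6740)
ω' = (0.6190, -1.0690, 1.0254)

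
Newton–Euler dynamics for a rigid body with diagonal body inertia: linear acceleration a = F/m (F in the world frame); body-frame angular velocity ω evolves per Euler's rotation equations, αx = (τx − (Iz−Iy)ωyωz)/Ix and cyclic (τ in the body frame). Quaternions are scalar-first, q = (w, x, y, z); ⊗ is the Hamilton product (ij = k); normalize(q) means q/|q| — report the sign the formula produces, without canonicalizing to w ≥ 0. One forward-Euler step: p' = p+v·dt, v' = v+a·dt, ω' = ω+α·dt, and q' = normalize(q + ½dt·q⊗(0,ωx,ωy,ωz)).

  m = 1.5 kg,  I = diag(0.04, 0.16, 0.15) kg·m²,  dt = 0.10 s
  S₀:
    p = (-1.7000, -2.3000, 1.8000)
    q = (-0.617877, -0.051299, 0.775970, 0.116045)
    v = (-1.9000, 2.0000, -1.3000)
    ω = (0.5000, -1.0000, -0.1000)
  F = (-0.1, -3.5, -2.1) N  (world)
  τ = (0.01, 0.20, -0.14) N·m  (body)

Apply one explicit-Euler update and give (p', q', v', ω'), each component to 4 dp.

a = F/m = (-0.0667, -2.3333, -1.4000)
p' = p + v·dt = (-1.8900, -2.1000, 1.6700)
v + (F/m)dt = (-1.9067, 1.7667, -1.4400)
ω×(Iω) gyroscopic = (-0.0010, 0.0055, -0.0600)
(τ − ω×Iω)/I = (0.2750, 1.2156, -0.5333)
ω' = ω + α·dt = (0.5275, -0.8784, -0.1533)
Hamilton product q⊗(0,ω) = (0.8132240, -0.2704905, 0.6707696, -0.2748983)
q' = normalize(q + ½dt·q⊗(0,ω)) = (-0.5763, -0.0647, 0.8082, 0.1021)

p' = (-1.8900, -2.1000, 1.6700)
q' = (-0.5763, -0.0647, 0.8082, 0.1021)
v' = (-1.9067, 1.7667, -1.4400)
ω' = (0.5275, -0.8784, -0.1533)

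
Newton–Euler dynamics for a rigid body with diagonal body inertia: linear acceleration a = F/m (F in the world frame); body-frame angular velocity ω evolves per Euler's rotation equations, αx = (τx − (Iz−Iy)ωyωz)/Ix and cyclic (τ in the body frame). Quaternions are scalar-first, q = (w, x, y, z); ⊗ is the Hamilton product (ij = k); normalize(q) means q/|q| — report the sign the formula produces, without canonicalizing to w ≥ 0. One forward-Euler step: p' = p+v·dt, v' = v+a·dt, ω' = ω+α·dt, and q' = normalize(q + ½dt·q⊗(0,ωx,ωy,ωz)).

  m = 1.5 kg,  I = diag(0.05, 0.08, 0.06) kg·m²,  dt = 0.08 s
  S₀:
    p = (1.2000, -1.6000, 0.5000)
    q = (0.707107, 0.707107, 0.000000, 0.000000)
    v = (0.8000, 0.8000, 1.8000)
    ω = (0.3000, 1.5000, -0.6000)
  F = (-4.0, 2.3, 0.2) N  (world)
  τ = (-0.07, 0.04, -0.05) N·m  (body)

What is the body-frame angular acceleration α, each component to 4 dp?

α = (-1.7600, 0.4775, -1.0583)

ω×(Iω) gyroscopic = (0.0180, 0.0018, 0.0135)
angular accel α = (-1.7600, 0.4775, -1.0583)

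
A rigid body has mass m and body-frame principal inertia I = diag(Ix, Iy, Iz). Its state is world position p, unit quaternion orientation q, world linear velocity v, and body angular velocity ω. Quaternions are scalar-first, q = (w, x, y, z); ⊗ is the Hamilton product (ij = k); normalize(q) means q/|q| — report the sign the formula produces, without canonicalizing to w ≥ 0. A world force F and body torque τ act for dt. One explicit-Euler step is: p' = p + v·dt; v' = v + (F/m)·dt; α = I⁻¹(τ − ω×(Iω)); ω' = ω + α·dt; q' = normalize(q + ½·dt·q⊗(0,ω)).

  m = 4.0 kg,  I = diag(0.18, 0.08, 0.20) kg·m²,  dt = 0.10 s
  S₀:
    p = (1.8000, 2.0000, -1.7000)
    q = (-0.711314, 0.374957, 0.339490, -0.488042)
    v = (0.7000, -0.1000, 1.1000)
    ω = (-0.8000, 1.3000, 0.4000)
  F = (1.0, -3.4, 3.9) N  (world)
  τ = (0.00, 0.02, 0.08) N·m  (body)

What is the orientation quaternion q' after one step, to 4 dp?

q' = (-0.7064, 0.4406, 0.3043, -0.4629)

q⊗(0,ω) = (0.0538454, 1.3393018, -0.6842574, 0.4745105)
q + ½dt·q⊗(0,ω), renormalized = (-0.7064, 0.4406, 0.3043, -0.4629)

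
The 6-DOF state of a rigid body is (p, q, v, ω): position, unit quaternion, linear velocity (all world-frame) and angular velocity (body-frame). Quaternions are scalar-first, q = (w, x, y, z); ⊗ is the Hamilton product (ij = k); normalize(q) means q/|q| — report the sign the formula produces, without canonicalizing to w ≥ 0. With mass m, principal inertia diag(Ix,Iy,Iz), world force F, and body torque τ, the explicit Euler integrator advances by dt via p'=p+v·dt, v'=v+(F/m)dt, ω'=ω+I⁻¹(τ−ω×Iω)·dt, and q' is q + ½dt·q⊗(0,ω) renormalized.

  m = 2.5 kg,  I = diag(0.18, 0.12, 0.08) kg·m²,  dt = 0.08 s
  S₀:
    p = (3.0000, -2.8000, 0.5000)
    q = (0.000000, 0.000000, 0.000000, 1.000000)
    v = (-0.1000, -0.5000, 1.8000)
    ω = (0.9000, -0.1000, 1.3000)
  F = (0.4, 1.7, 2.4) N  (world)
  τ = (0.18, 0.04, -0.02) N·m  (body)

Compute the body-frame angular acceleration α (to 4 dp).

α = (0.9711, -0.6417, -0.3175)

precession coupling ω×(Iω) = (0.0052, 0.1170, 0.0054)
angular accel α = (0.9711, -0.6417, -0.3175)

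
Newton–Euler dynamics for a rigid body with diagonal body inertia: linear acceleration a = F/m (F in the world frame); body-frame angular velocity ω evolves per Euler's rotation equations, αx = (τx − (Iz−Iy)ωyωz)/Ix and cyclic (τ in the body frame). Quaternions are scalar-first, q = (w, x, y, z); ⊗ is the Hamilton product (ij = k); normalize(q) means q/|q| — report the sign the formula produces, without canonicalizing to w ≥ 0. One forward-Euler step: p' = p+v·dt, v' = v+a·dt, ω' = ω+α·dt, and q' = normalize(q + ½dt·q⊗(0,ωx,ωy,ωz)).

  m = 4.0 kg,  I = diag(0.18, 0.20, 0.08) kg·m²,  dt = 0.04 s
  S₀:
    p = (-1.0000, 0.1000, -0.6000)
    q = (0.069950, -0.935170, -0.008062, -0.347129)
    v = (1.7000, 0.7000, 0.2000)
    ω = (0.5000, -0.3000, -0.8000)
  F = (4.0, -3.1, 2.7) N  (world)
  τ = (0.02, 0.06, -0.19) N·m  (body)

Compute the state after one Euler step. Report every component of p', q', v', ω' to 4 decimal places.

p + v·dt = (-0.9320, 0.1280, -0.5920)
v + (F/m)dt = (1.7400, 0.6690, 0.2270)
(τ − ω×Iω)/I = (0.2711, 0.5000, -2.3375)
ω' = ω + α·dt = (0.5108, -0.2800, -0.8935)
2q̇ = q⊗(0,ω) = (0.1874632, -0.0627141, -0.9426855, 0.2286220)
updated quaternion q' = (0.0737, -0.9362, -0.0269, -0.3425)

p' = (-0.9320, 0.1280, -0.5920)
q' = (0.0737, -0.9362, -0.0269, -0.3425)
v' = (1.7400, 0.6690, 0.2270)
ω' = (0.5108, -0.2800, -0.8935)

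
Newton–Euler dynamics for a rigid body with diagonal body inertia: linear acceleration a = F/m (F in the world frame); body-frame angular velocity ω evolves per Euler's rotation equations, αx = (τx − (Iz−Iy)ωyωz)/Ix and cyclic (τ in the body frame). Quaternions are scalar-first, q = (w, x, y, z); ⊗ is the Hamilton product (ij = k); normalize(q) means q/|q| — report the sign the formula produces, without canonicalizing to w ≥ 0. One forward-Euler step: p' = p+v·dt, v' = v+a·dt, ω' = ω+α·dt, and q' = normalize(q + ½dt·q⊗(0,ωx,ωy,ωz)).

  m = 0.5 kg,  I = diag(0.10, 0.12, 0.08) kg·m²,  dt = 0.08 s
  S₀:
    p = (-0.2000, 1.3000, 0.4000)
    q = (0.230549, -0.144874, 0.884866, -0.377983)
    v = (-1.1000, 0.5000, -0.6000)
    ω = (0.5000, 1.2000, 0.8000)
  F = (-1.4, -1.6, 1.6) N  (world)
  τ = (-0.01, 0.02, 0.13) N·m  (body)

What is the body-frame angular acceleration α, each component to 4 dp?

α = (0.2840, 0.1000, 1.4750)

gyro term ω×Iω = (-0.0384, 0.0080, 0.0120)
α = I⁻¹(τ − ω×Iω) = (0.2840, 0.1000, 1.4750)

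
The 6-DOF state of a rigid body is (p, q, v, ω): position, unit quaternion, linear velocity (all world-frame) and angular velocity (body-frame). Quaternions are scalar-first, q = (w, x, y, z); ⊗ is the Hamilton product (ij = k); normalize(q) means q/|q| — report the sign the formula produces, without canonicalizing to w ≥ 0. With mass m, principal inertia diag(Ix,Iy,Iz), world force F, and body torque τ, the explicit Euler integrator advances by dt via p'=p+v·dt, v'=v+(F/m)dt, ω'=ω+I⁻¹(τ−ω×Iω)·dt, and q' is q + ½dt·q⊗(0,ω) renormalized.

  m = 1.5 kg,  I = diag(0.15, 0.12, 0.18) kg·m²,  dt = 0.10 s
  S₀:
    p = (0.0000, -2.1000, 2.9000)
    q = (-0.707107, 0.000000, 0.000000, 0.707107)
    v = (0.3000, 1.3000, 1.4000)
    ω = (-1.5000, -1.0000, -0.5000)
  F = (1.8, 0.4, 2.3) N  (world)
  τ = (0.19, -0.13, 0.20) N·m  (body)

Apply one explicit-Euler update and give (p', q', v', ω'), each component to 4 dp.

p' = (0.0300, -1.9700, 3.0400)
q' = (-0.6864, 0.0880, -0.0176, 0.7216)
v' = (0.4200, 1.3267, 1.5533)
ω' = (-1.3933, -1.0896, -0.3639)

gyro term ω×Iω = (0.0300, -0.0225, -0.0450)
angular accel α = (1.0667, -0.8958, 1.3611)
ω' = ω + α·dt = (-1.3933, -1.0896, -0.3639)
2q̇ = q⊗(0,ω) = (0.3535535, 1.7677675, -0.3535535, 0.3535535)
updated quaternion q' = (-0.6864, 0.0880, -0.0176, 0.7216)
a = F/m = (1.2000, 0.2667, 1.5333)
new position p' = (0.0300, -1.9700, 3.0400)
new velocity v' = (0.4200, 1.3267, 1.5533)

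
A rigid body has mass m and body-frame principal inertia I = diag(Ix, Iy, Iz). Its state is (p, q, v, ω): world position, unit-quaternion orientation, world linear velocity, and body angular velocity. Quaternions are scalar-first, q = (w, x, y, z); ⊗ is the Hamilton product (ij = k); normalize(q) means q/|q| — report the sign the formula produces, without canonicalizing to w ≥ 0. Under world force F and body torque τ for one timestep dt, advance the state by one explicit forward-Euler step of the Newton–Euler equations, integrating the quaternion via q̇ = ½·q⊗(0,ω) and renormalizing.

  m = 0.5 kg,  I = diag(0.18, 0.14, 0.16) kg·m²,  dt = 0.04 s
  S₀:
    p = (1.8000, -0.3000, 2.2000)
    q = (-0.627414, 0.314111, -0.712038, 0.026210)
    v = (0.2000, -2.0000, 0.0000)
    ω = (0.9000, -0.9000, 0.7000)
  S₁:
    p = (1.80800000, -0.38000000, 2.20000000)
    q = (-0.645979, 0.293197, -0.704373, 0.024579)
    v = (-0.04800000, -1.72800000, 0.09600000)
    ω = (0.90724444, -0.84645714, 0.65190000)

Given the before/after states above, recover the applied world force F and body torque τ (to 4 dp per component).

F = (-3.1000, 3.4000, 1.2000)
τ = (0.0200, 0.2000, -0.1600)

Δω = ω₁−ω₀ = (0.00724444, 0.05354286, -0.04810000)
I·α + gyro = (0.0200, 0.2000, -0.1600)
v₁ − v₀ = (-0.24800000, 0.27200000, 0.09600000)
F = m·Δv/dt = (-3.1000, 3.4000, 1.2000)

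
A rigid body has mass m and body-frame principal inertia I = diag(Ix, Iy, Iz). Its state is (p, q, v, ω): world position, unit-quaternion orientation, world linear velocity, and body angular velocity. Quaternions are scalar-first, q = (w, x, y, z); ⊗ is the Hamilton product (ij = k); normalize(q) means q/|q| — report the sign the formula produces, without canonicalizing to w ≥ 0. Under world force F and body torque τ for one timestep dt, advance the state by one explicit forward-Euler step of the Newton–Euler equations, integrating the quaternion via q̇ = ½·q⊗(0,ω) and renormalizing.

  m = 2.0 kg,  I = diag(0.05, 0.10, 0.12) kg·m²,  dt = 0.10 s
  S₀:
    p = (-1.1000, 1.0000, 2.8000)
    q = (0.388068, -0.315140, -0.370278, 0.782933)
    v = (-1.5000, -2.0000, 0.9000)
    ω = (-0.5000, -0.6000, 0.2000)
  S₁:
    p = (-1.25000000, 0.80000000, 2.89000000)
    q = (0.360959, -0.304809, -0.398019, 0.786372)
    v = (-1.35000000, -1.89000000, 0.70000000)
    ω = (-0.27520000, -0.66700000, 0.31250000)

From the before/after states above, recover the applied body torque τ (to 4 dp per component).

ω₁ − ω₀ = (0.22480000, -0.06700000, 0.11250000)
ω₀×(Iω₀) = (-0.0024, 0.0070, 0.0150)
τ = I·(Δω/dt) + ω₀×(Iω₀) = (0.1100, -0.0600, 0.1500)

τ = (0.1100, -0.0600, 0.1500)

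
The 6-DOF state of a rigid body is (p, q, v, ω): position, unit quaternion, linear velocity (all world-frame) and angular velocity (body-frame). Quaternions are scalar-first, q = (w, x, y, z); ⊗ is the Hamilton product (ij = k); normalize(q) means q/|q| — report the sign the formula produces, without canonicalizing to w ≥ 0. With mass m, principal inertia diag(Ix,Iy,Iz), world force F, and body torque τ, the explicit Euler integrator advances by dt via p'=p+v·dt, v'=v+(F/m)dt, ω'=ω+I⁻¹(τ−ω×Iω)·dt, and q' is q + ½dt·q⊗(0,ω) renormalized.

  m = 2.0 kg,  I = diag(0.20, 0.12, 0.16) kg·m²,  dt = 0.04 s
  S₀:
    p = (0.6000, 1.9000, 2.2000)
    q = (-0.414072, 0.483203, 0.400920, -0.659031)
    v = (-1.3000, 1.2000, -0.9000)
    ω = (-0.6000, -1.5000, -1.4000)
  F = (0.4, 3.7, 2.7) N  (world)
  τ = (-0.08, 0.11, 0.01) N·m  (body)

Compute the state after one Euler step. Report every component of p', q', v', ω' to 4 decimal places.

p' = (0.5480, 1.9480, 2.1640)
q' = (-0.4143, 0.4568, 0.4344, -0.6565)
v' = (-1.2920, 1.2740, -0.8460)
ω' = (-0.6328, -1.4745, -1.3795)

a = (0.2000, 1.8500, 1.3500)
p' = p + v·dt = (0.5480, 1.9480, 2.1640)
v + (F/m)dt = (-1.2920, 1.2740, -0.8460)
ω×(Iω) gyroscopic = (0.0840, 0.0336, -0.0720)
(τ − ω×Iω)/I = (-0.8200, 0.6367, 0.5125)
ω + α·dt = (-0.6328, -1.4745, -1.3795)
2q̇ = q⊗(0,ω) = (-0.0313416, -1.3013913, 1.6930108, 0.0954483)
q' = normalize(q + ½dt·q⊗(0,ω)) = (-0.4143, 0.4568, 0.4344, -0.6565)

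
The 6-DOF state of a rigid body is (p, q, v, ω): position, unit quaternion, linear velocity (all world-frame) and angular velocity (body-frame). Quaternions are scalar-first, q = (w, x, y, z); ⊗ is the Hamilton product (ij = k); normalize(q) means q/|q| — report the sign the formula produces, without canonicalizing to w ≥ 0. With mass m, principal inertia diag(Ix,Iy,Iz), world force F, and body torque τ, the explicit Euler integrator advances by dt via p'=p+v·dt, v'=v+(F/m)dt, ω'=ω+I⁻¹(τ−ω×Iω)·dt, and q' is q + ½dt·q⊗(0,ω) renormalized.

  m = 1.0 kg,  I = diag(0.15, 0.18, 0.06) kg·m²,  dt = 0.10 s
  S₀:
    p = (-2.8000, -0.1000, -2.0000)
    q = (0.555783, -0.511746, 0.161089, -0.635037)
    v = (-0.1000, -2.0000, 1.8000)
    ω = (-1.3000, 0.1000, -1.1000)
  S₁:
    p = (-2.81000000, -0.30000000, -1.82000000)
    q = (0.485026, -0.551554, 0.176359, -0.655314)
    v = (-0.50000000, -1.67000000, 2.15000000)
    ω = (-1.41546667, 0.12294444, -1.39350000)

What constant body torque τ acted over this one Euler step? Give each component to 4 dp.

τ = (-0.1600, 0.1700, -0.1800)

rate change Δω = (-0.11546667, 0.02294444, -0.29350000)
τ = I·(Δω/dt) + ω₀×(Iω₀) = (-0.1600, 0.1700, -0.1800)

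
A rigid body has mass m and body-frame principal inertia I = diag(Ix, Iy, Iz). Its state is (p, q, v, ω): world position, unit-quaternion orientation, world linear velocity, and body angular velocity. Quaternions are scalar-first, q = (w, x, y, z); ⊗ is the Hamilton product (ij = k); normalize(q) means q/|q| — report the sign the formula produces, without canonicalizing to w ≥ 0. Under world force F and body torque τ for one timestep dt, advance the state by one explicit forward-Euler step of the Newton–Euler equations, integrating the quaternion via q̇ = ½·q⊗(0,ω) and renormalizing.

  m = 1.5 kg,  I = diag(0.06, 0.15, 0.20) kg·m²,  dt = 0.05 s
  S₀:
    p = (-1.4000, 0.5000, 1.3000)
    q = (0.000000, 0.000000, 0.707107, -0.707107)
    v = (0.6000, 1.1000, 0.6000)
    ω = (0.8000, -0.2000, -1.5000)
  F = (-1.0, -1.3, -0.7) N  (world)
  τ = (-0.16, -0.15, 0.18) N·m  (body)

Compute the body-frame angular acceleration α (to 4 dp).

ω×(Iω) gyroscopic = (0.0150, 0.1680, -0.0144)
(τ − ω×Iω)/I = (-2.9167, -2.1200, 0.9720)

α = (-2.9167, -2.1200, 0.9720)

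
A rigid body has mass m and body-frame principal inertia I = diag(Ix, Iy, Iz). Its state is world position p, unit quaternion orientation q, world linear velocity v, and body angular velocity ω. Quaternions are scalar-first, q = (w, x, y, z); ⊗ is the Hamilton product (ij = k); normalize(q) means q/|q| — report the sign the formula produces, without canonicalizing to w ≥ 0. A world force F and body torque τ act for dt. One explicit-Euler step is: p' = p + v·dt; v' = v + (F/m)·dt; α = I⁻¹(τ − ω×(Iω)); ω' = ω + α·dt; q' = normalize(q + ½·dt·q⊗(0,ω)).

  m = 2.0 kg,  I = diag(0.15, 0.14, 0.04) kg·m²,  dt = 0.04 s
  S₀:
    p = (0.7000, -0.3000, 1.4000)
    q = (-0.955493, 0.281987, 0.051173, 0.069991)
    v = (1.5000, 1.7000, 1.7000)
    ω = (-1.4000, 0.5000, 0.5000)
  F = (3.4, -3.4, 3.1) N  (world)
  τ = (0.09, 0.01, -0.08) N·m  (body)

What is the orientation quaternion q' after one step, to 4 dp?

q' = (-0.9483, 0.3084, 0.0368, 0.0647)

q⊗(0,ω) = (0.3341998, 1.3282812, -0.7167274, -0.2651108)
q + ½dt·q⊗(0,ω), renormalized = (-0.9483, 0.3084, 0.0368, 0.0647)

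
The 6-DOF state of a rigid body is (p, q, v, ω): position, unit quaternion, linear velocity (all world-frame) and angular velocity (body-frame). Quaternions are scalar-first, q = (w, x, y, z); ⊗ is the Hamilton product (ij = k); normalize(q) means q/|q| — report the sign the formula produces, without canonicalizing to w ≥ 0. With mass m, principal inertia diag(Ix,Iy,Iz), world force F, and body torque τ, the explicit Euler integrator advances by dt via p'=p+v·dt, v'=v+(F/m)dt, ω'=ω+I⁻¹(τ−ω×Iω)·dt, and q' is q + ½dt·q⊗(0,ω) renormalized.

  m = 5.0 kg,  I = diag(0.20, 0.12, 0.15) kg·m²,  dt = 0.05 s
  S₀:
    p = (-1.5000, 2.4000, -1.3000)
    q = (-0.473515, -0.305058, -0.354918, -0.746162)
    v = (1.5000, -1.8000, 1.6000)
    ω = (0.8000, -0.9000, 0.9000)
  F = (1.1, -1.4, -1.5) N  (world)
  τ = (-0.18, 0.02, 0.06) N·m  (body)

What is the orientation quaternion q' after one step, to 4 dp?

q' = (-0.4583, -0.3391, -0.3521, -0.7423)

Hamilton product q⊗(0,ω) = (0.5961660, -1.3697840, 0.1037861, 0.1323231)
q + ½dt·q⊗(0,ω), renormalized = (-0.4583, -0.3391, -0.3521, -0.7423)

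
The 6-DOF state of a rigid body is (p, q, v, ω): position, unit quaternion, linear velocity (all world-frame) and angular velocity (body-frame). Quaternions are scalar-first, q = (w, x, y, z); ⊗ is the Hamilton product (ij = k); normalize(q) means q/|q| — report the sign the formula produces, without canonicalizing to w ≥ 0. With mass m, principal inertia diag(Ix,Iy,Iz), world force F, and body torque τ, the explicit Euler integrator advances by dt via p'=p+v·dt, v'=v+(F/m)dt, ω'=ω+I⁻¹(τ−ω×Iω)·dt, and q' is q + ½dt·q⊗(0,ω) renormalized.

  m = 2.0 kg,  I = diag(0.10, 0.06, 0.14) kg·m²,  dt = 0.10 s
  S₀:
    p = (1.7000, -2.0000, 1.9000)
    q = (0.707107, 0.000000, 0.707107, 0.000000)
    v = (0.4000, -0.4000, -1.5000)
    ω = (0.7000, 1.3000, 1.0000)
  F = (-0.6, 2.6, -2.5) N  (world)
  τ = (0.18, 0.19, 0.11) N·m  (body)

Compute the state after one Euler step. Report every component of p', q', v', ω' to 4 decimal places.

p' = (1.7400, -2.0400, 1.7500)
q' = (0.6585, 0.0599, 0.7501, 0.0106)
v' = (0.3700, -0.2700, -1.6250)
ω' = (0.7760, 1.6633, 1.1046)

ω×(Iω) gyroscopic = (0.1040, -0.0280, -0.0364)
angular accel α = (0.7600, 3.6333, 1.0457)
ω' = ω + α·dt = (0.7760, 1.6633, 1.1046)
q⊗(0,ω) = (-0.9192391, 1.2020819, 0.9192391, 0.2121321)
q + ½dt·q⊗(0,ω), renormalized = (0.6585, 0.0599, 0.7501, 0.0106)
a = F/m = (-0.3000, 1.3000, -1.2500)
new position p' = (1.7400, -2.0400, 1.7500)
v + (F/m)dt = (0.3700, -0.2700, -1.6250)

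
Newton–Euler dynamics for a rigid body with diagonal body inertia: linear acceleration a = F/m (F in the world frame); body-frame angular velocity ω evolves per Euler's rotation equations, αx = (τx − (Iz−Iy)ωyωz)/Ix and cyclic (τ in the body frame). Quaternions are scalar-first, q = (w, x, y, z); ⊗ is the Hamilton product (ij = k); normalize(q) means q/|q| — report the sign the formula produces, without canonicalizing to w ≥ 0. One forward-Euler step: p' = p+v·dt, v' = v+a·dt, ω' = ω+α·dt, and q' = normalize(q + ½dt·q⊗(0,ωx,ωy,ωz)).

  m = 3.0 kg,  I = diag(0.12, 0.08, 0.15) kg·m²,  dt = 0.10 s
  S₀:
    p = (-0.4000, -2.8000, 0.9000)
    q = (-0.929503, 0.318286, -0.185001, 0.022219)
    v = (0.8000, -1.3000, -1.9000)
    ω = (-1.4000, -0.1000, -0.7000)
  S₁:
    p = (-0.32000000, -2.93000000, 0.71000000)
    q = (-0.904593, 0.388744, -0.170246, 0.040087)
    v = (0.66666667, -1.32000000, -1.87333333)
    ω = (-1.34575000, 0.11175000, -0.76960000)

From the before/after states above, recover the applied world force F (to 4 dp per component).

Δv = v₁−v₀ = (-0.13333333, -0.02000000, 0.02666667)
m·(v₁−v₀)/dt = (-4.0000, -0.6000, 0.8000)

F = (-4.0000, -0.6000, 0.8000)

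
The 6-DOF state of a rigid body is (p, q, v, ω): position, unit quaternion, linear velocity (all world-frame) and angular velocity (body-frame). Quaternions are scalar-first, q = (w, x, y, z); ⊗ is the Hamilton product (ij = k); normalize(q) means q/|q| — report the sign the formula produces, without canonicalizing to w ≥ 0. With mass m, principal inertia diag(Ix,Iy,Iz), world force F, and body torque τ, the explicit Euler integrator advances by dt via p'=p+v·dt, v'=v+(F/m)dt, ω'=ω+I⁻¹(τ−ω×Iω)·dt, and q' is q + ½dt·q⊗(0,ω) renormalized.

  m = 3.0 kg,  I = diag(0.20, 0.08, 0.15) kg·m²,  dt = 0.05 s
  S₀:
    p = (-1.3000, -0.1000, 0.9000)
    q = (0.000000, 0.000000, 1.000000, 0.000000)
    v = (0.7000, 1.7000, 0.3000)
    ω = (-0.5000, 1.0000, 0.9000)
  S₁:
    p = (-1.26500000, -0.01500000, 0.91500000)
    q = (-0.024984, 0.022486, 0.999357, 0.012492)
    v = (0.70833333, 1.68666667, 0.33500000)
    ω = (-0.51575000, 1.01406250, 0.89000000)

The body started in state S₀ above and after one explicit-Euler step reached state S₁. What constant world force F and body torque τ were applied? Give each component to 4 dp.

F = (0.5000, -0.8000, 2.1000)
τ = (0.0000, 0.0000, 0.0300)

ω₁ − ω₀ = (-0.01575000, 0.01406250, -0.01000000)
gyro term ω₀×Iω₀ = (0.0630, -0.0225, 0.0600)
applied torque τ = (0.0000, 0.0000, 0.0300)
Δv = v₁−v₀ = (0.00833333, -0.01333333, 0.03500000)
applied force F = (0.5000, -0.8000, 2.1000)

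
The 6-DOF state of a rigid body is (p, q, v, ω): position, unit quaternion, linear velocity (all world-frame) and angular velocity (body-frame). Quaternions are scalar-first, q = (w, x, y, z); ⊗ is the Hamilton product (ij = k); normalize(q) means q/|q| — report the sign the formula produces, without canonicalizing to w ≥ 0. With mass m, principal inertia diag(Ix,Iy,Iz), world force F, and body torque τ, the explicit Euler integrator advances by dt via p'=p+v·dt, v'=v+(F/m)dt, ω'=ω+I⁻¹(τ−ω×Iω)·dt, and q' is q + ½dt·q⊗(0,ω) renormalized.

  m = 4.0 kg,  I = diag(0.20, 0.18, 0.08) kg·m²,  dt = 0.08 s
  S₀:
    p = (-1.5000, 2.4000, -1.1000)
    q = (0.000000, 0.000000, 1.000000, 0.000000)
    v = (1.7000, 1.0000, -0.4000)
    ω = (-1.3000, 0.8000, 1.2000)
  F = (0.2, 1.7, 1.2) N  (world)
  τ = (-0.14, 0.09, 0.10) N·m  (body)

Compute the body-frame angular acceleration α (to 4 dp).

α = (-0.2200, 1.5400, 0.9900)

ω×(Iω) gyroscopic = (-0.0960, -0.1872, 0.0208)
(τ − ω×Iω)/I = (-0.2200, 1.5400, 0.9900)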